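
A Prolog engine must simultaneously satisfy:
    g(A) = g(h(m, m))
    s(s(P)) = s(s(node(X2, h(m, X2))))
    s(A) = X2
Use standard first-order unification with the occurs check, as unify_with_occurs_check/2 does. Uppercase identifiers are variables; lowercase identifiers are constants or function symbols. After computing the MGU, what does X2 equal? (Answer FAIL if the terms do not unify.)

s(h(m, m))

Decompose g/1: A = h(m, m).
Bind A := h(m, m); substituting into the one remaining equation that mentions A gives: s(h(m, m)) = X2.
Decompose s/1: s(P) = s(node(X2, h(m, X2))).
Decompose s/1: P = node(X2, h(m, X2)).
Bind P := node(X2, h(m, X2)); no other remaining equation mentions P.
Bind X2 := s(h(m, m)). Substituting into the earlier binding gives P := node(s(h(m, m)), h(m, s(h(m, m)))).
MGU = { A = h(m, m), P = node(s(h(m, m)), h(m, s(h(m, m)))), X2 = s(h(m, m)) }, so X2 = s(h(m, m)).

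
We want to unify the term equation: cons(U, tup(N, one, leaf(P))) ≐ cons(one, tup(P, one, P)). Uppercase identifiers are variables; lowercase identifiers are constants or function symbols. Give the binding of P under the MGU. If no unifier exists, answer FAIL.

Decompose cons/2: U ≐ one,  tup(N, one, leaf(P)) ≐ tup(P, one, P).
Bind U := one; no other remaining equation mentions U.
Decompose tup/3: N ≐ P,  one ≐ one,  leaf(P) ≐ P.
Bind N := P; no other remaining equation mentions N.
Delete trivial equation one ≐ one.
Occurs check fails: P occurs in leaf(P); the equation P ≐ leaf(P) has no finite solution.

FAIL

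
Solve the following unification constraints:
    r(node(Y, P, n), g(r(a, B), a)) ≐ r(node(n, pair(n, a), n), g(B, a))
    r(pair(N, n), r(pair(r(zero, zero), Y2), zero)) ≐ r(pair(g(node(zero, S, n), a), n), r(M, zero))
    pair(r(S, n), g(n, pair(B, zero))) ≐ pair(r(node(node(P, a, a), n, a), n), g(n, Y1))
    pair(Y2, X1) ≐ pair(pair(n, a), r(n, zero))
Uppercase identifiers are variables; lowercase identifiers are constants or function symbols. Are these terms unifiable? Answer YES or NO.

Decompose r/2: node(Y, P, n) ≐ node(n, pair(n, a), n),  g(r(a, B), a) ≐ g(B, a).
Decompose node/3: Y ≐ n,  P ≐ pair(n, a),  n ≐ n.
Bind Y := n; no other remaining equation mentions Y.
Bind P := pair(n, a); substituting into the one remaining equation that mentions P gives: pair(r(S, n), g(n, pair(B, zero))) ≐ pair(r(node(node(pair(n, a), a, a), n, a), n), g(n, Y1)).
Delete trivial equation n ≐ n.
Decompose g/2: r(a, B) ≐ B,  a ≐ a.
Occurs check fails: B occurs in r(a, B); the equation B ≐ r(a, B) has no finite solution.

NO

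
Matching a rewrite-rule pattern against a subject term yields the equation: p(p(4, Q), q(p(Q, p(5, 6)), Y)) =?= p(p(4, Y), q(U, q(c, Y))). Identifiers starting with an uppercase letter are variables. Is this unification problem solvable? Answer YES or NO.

Decompose p/2: p(4, Q) =?= p(4, Y),  q(p(Q, p(5, 6)), Y) =?= q(U, q(c, Y)).
Decompose p/2: 4 =?= 4,  Q =?= Y.
Delete trivial equation 4 =?= 4.
Bind Q := Y; substituting into the remaining equation gives: q(p(Y, p(5, 6)), Y) =?= q(U, q(c, Y)).
Decompose q/2: p(Y, p(5, 6)) =?= U,  Y =?= q(c, Y).
Bind U := p(Y, p(5, 6)); no other remaining equation mentions U.
Occurs check fails: Y occurs in q(c, Y); the equation Y =?= q(c, Y) has no finite solution.

NO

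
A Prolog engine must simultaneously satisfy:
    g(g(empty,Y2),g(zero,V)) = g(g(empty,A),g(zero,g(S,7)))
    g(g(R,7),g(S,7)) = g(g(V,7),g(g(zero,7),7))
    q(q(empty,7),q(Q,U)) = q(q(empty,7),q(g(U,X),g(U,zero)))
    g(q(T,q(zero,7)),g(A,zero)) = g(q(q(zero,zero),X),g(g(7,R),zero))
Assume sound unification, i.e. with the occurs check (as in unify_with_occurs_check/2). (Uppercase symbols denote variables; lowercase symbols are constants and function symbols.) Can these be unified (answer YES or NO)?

NO

Decompose g/2: g(empty,Y2) = g(empty,A),  g(zero,V) = g(zero,g(S,7)).
Decompose g/2: empty = empty,  Y2 = A.
Delete trivial equation empty = empty.
Bind Y2 := A; no other remaining equation mentions Y2.
Decompose g/2: zero = zero,  V = g(S,7).
Delete trivial equation zero = zero.
Bind V := g(S,7); substituting into the one remaining equation that mentions V gives: g(g(R,7),g(S,7)) = g(g(g(S,7),7),g(g(zero,7),7)).
Decompose g/2: g(R,7) = g(g(S,7),7),  g(S,7) = g(g(zero,7),7).
Decompose g/2: R = g(S,7),  7 = 7.
Bind R := g(S,7); substituting into the one remaining equation that mentions R gives: g(q(T,q(zero,7)),g(A,zero)) = g(q(q(zero,zero),X),g(g(7,g(S,7)),zero)).
Delete trivial equation 7 = 7.
Decompose g/2: S = g(zero,7),  7 = 7.
Bind S := g(zero,7); substituting into the one remaining equation that mentions S gives: g(q(T,q(zero,7)),g(A,zero)) = g(q(q(zero,zero),X),g(g(7,g(g(zero,7),7)),zero)). Substituting into the earlier bindings gives V := g(g(zero,7),7), R := g(g(zero,7),7).
Delete trivial equation 7 = 7.
Decompose q/2: q(empty,7) = q(empty,7),  q(Q,U) = q(g(U,X),g(U,zero)).
Delete trivial equation q(empty,7) = q(empty,7).
Decompose q/2: Q = g(U,X),  U = g(U,zero).
Bind Q := g(U,X); no other remaining equation mentions Q.
Occurs check fails: U occurs in g(U,zero); the equation U = g(U,zero) has no finite solution.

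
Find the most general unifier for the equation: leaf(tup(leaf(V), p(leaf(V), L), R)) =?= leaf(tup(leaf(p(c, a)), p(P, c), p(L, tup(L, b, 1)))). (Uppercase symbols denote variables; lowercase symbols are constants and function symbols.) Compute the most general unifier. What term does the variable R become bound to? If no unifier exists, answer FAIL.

Decompose leaf/1: tup(leaf(V), p(leaf(V), L), R) =?= tup(leaf(p(c, a)), p(P, c), p(L, tup(L, b, 1))).
Decompose tup/3: leaf(V) =?= leaf(p(c, a)),  p(leaf(V), L) =?= p(P, c),  R =?= p(L, tup(L, b, 1)).
Decompose leaf/1: V =?= p(c, a).
Bind V := p(c, a); substituting into the one remaining equation that mentions V gives: p(leaf(p(c, a)), L) =?= p(P, c).
Decompose p/2: leaf(p(c, a)) =?= P,  L =?= c.
Bind P := leaf(p(c, a)); no other remaining equation mentions P.
Bind L := c; substituting into the remaining equation gives: R =?= p(c, tup(c, b, 1)).
Bind R := p(c, tup(c, b, 1)).
MGU = { V -> p(c, a), P -> leaf(p(c, a)), L -> c, R -> p(c, tup(c, b, 1)) }, so R -> p(c, tup(c, b, 1)).

p(c, tup(c, b, 1))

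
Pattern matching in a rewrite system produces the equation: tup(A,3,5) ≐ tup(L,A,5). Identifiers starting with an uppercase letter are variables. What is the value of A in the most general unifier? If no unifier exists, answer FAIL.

3

Decompose tup/3: A ≐ L,  3 ≐ A,  5 ≐ 5.
Bind A := L; substituting into the one remaining equation that mentions A gives: 3 ≐ L.
Bind L := 3; no other remaining equation mentions L. Substituting into the earlier binding gives A := 3.
Delete trivial equation 5 ≐ 5.
MGU = { A -> 3, L -> 3 }, so A -> 3.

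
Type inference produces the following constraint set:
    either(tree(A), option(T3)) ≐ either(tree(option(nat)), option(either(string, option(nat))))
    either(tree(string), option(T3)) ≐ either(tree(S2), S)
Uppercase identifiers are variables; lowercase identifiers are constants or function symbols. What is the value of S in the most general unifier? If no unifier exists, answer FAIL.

Decompose either/2: tree(A) ≐ tree(option(nat)),  option(T3) ≐ option(either(string, option(nat))).
Decompose tree/1: A ≐ option(nat).
Bind A := option(nat); no other remaining equation mentions A.
Decompose option/1: T3 ≐ either(string, option(nat)).
Bind T3 := either(string, option(nat)); substituting into the remaining equation gives: either(tree(string), option(either(string, option(nat)))) ≐ either(tree(S2), S).
Decompose either/2: tree(string) ≐ tree(S2),  option(either(string, option(nat))) ≐ S.
Decompose tree/1: string ≐ S2.
Bind S2 := string; no other remaining equation mentions S2.
Bind S := option(either(string, option(nat))).
MGU = { A -> option(nat), T3 -> either(string, option(nat)), S2 -> string, S -> option(either(string, option(nat))) }, so S -> option(either(string, option(nat))).

option(either(string, option(nat)))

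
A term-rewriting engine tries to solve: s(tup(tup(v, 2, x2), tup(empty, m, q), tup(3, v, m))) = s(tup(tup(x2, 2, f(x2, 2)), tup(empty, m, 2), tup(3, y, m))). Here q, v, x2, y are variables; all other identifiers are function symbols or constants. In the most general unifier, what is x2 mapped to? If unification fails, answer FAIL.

FAIL

Decompose s/1: tup(tup(v, 2, x2), tup(empty, m, q), tup(3, v, m)) = tup(tup(x2, 2, f(x2, 2)), tup(empty, m, 2), tup(3, y, m)).
Decompose tup/3: tup(v, 2, x2) = tup(x2, 2, f(x2, 2)),  tup(empty, m, q) = tup(empty, m, 2),  tup(3, v, m) = tup(3, y, m).
Decompose tup/3: v = x2,  2 = 2,  x2 = f(x2, 2).
Bind v := x2; substituting into the one remaining equation that mentions v gives: tup(3, x2, m) = tup(3, y, m).
Delete trivial equation 2 = 2.
Occurs check fails: x2 occurs in f(x2, 2); the equation x2 = f(x2, 2) has no finite solution.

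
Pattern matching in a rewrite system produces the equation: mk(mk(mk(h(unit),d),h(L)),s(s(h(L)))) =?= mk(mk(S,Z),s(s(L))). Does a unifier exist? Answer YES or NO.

NO

Decompose mk/2: mk(mk(h(unit),d),h(L)) =?= mk(S,Z),  s(s(h(L))) =?= s(s(L)).
Decompose mk/2: mk(h(unit),d) =?= S,  h(L) =?= Z.
Bind S := mk(h(unit),d); no other remaining equation mentions S.
Bind Z := h(L); no other remaining equation mentions Z.
Decompose s/1: s(h(L)) =?= s(L).
Decompose s/1: h(L) =?= L.
Occurs check fails: L occurs in h(L); the equation L =?= h(L) has no finite solution.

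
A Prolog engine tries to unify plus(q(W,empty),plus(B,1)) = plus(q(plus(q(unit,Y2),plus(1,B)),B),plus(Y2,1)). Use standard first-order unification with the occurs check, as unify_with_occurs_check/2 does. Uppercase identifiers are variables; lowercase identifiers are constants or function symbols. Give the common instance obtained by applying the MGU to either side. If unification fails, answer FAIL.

Decompose plus/2: q(W,empty) = q(plus(q(unit,Y2),plus(1,B)),B),  plus(B,1) = plus(Y2,1).
Decompose q/2: W = plus(q(unit,Y2),plus(1,B)),  empty = B.
Bind W := plus(q(unit,Y2),plus(1,B)); no other remaining equation mentions W.
Bind B := empty; substituting into the remaining equation gives: plus(empty,1) = plus(Y2,1). Substituting into the earlier binding gives W := plus(q(unit,Y2),plus(1,empty)).
Decompose plus/2: empty = Y2,  1 = 1.
Bind Y2 := empty; no other remaining equation mentions Y2. Substituting into the earlier binding gives W := plus(q(unit,empty),plus(1,empty)).
Delete trivial equation 1 = 1.
Applying the MGU to either side gives plus(q(plus(q(unit,empty),plus(1,empty)),empty),plus(empty,1)).

plus(q(plus(q(unit,empty),plus(1,empty)),empty),plus(empty,1))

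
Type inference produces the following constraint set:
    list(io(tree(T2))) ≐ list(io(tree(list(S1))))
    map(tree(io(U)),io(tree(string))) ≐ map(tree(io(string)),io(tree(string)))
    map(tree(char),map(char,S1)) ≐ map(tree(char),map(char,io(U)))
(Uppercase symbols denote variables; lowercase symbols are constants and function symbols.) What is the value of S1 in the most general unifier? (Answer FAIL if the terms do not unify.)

io(string)

Decompose list/1: io(tree(T2)) ≐ io(tree(list(S1))).
Decompose io/1: tree(T2) ≐ tree(list(S1)).
Decompose tree/1: T2 ≐ list(S1).
Bind T2 := list(S1); no other remaining equation mentions T2.
Decompose map/2: tree(io(U)) ≐ tree(io(string)),  io(tree(string)) ≐ io(tree(string)).
Decompose tree/1: io(U) ≐ io(string).
Decompose io/1: U ≐ string.
Bind U := string; substituting into the one remaining equation that mentions U gives: map(tree(char),map(char,S1)) ≐ map(tree(char),map(char,io(string))).
Delete trivial equation io(tree(string)) ≐ io(tree(string)).
Decompose map/2: tree(char) ≐ tree(char),  map(char,S1) ≐ map(char,io(string)).
Delete trivial equation tree(char) ≐ tree(char).
Decompose map/2: char ≐ char,  S1 ≐ io(string).
Delete trivial equation char ≐ char.
Bind S1 := io(string). Substituting into the earlier binding gives T2 := list(io(string)).
MGU = { T2 := list(io(string)), U := string, S1 := io(string) }, so S1 := io(string).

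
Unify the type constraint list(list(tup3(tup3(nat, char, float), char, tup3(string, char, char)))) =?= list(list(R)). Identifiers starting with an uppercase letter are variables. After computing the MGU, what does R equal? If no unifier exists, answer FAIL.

Decompose list/1: list(tup3(tup3(nat, char, float), char, tup3(string, char, char))) =?= list(R).
Decompose list/1: tup3(tup3(nat, char, float), char, tup3(string, char, char)) =?= R.
Bind R := tup3(tup3(nat, char, float), char, tup3(string, char, char)).
MGU = { R := tup3(tup3(nat, char, float), char, tup3(string, char, char)) }, so R := tup3(tup3(nat, char, float), char, tup3(string, char, char)).

tup3(tup3(nat, char, float), char, tup3(string, char, char))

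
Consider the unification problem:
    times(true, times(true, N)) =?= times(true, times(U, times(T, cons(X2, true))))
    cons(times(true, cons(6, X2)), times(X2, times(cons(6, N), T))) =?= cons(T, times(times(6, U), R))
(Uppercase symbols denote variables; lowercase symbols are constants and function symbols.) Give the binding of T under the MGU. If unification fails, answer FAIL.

times(true, cons(6, times(6, true)))

Decompose times/2: true =?= true,  times(true, N) =?= times(U, times(T, cons(X2, true))).
Delete trivial equation true =?= true.
Decompose times/2: true =?= U,  N =?= times(T, cons(X2, true)).
Bind U := true; substituting into the one remaining equation that mentions U gives: cons(times(true, cons(6, X2)), times(X2, times(cons(6, N), T))) =?= cons(T, times(times(6, true), R)).
Bind N := times(T, cons(X2, true)); substituting into the remaining equation gives: cons(times(true, cons(6, X2)), times(X2, times(cons(6, times(T, cons(X2, true))), T))) =?= cons(T, times(times(6, true), R)).
Decompose cons/2: times(true, cons(6, X2)) =?= T,  times(X2, times(cons(6, times(T, cons(X2, true))), T)) =?= times(times(6, true), R).
Bind T := times(true, cons(6, X2)); substituting into the remaining equation gives: times(X2, times(cons(6, times(times(true, cons(6, X2)), cons(X2, true))), times(true, cons(6, X2)))) =?= times(times(6, true), R). Substituting into the earlier binding gives N := times(times(true, cons(6, X2)), cons(X2, true)).
Decompose times/2: X2 =?= times(6, true),  times(cons(6, times(times(true, cons(6, X2)), cons(X2, true))), times(true, cons(6, X2))) =?= R.
Bind X2 := times(6, true); substituting into the remaining equation gives: times(cons(6, times(times(true, cons(6, times(6, true))), cons(times(6, true), true))), times(true, cons(6, times(6, true)))) =?= R. Substituting into the earlier bindings gives N := times(times(true, cons(6, times(6, true))), cons(times(6, true), true)), T := times(true, cons(6, times(6, true))).
Bind R := times(cons(6, times(times(true, cons(6, times(6, true))), cons(times(6, true), true))), times(true, cons(6, times(6, true)))).
MGU = { U ↦ true, N ↦ times(times(true, cons(6, times(6, true))), cons(times(6, true), true)), T ↦ times(true, cons(6, times(6, true))), X2 ↦ times(6, true), R ↦ times(cons(6, times(times(true, cons(6, times(6, true))), cons(times(6, true), true))), times(true, cons(6, times(6, true)))) }, so T ↦ times(true, cons(6, times(6, true))).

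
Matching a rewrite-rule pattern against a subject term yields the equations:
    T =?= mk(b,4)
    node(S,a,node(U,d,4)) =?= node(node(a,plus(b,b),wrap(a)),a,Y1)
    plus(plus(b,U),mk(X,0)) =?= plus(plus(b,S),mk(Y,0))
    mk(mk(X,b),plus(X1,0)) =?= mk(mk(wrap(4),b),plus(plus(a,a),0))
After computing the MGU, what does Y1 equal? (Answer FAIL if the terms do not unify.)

node(node(a,plus(b,b),wrap(a)),d,4)

Bind T := mk(b,4); no other remaining equation mentions T.
Decompose node/3: S =?= node(a,plus(b,b),wrap(a)),  a =?= a,  node(U,d,4) =?= Y1.
Bind S := node(a,plus(b,b),wrap(a)); substituting into the one remaining equation that mentions S gives: plus(plus(b,U),mk(X,0)) =?= plus(plus(b,node(a,plus(b,b),wrap(a))),mk(Y,0)).
Delete trivial equation a =?= a.
Bind Y1 := node(U,d,4); no other remaining equation mentions Y1.
Decompose plus/2: plus(b,U) =?= plus(b,node(a,plus(b,b),wrap(a))),  mk(X,0) =?= mk(Y,0).
Decompose plus/2: b =?= b,  U =?= node(a,plus(b,b),wrap(a)).
Delete trivial equation b =?= b.
Bind U := node(a,plus(b,b),wrap(a)); no other remaining equation mentions U. Substituting into the earlier binding gives Y1 := node(node(a,plus(b,b),wrap(a)),d,4).
Decompose mk/2: X =?= Y,  0 =?= 0.
Bind X := Y; substituting into the one remaining equation that mentions X gives: mk(mk(Y,b),plus(X1,0)) =?= mk(mk(wrap(4),b),plus(plus(a,a),0)).
Delete trivial equation 0 =?= 0.
Decompose mk/2: mk(Y,b) =?= mk(wrap(4),b),  plus(X1,0) =?= plus(plus(a,a),0).
Decompose mk/2: Y =?= wrap(4),  b =?= b.
Bind Y := wrap(4); no other remaining equation mentions Y. Substituting into the earlier binding gives X := wrap(4).
Delete trivial equation b =?= b.
Decompose plus/2: X1 =?= plus(a,a),  0 =?= 0.
Bind X1 := plus(a,a); no other remaining equation mentions X1.
Delete trivial equation 0 =?= 0.
MGU = { T := mk(b,4), S := node(a,plus(b,b),wrap(a)), Y1 := node(node(a,plus(b,b),wrap(a)),d,4), U := node(a,plus(b,b),wrap(a)), X := wrap(4), Y := wrap(4), X1 := plus(a,a) }, so Y1 := node(node(a,plus(b,b),wrap(a)),d,4).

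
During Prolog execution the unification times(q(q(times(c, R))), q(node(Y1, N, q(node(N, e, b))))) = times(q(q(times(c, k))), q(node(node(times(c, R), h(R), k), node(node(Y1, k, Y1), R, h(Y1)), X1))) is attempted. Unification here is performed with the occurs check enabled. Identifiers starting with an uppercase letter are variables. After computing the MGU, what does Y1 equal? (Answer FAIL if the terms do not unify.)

Decompose times/2: q(q(times(c, R))) = q(q(times(c, k))),  q(node(Y1, N, q(node(N, e, b)))) = q(node(node(times(c, R), h(R), k), node(node(Y1, k, Y1), R, h(Y1)), X1)).
Decompose q/1: q(times(c, R)) = q(times(c, k)).
Decompose q/1: times(c, R) = times(c, k).
Decompose times/2: c = c,  R = k.
Delete trivial equation c = c.
Bind R := k; substituting into the remaining equation gives: q(node(Y1, N, q(node(N, e, b)))) = q(node(node(times(c, k), h(k), k), node(node(Y1, k, Y1), k, h(Y1)), X1)).
Decompose q/1: node(Y1, N, q(node(N, e, b))) = node(node(times(c, k), h(k), k), node(node(Y1, k, Y1), k, h(Y1)), X1).
Decompose node/3: Y1 = node(times(c, k), h(k), k),  N = node(node(Y1, k, Y1), k, h(Y1)),  q(node(N, e, b)) = X1.
Bind Y1 := node(times(c, k), h(k), k); substituting into the one remaining equation that mentions Y1 gives: N = node(node(node(times(c, k), h(k), k), k, node(times(c, k), h(k), k)), k, h(node(times(c, k), h(k), k))).
Bind N := node(node(node(times(c, k), h(k), k), k, node(times(c, k), h(k), k)), k, h(node(times(c, k), h(k), k))); substituting into the remaining equation gives: q(node(node(node(node(times(c, k), h(k), k), k, node(times(c, k), h(k), k)), k, h(node(times(c, k), h(k), k))), e, b)) = X1.
Bind X1 := q(node(node(node(node(times(c, k), h(k), k), k, node(times(c, k), h(k), k)), k, h(node(times(c, k), h(k), k))), e, b)).
MGU = { R = k, Y1 = node(times(c, k), h(k), k), N = node(node(node(times(c, k), h(k), k), k, node(times(c, k), h(k), k)), k, h(node(times(c, k), h(k), k))), X1 = q(node(node(node(node(times(c, k), h(k), k), k, node(times(c, k), h(k), k)), k, h(node(times(c, k), h(k), k))), e, b)) }, so Y1 = node(times(c, k), h(k), k).

node(times(c, k), h(k), k)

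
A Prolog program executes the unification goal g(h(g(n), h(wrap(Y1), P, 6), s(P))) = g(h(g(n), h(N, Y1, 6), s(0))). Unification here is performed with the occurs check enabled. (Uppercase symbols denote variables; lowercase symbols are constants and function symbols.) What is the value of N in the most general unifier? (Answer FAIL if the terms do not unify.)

wrap(0)

Decompose g/1: h(g(n), h(wrap(Y1), P, 6), s(P)) = h(g(n), h(N, Y1, 6), s(0)).
Decompose h/3: g(n) = g(n),  h(wrap(Y1), P, 6) = h(N, Y1, 6),  s(P) = s(0).
Delete trivial equation g(n) = g(n).
Decompose h/3: wrap(Y1) = N,  P = Y1,  6 = 6.
Bind N := wrap(Y1); no other remaining equation mentions N.
Bind P := Y1; substituting into the one remaining equation that mentions P gives: s(Y1) = s(0).
Delete trivial equation 6 = 6.
Decompose s/1: Y1 = 0.
Bind Y1 := 0. Substituting into the earlier bindings gives N := wrap(0), P := 0.
MGU = { N ↦ wrap(0), P ↦ 0, Y1 ↦ 0 }, so N ↦ wrap(0).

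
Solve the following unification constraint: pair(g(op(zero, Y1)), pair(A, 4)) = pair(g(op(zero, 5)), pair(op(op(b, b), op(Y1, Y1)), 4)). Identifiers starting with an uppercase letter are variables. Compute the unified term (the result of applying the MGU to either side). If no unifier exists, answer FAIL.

Decompose pair/2: g(op(zero, Y1)) = g(op(zero, 5)),  pair(A, 4) = pair(op(op(b, b), op(Y1, Y1)), 4).
Decompose g/1: op(zero, Y1) = op(zero, 5).
Decompose op/2: zero = zero,  Y1 = 5.
Delete trivial equation zero = zero.
Bind Y1 := 5; substituting into the remaining equation gives: pair(A, 4) = pair(op(op(b, b), op(5, 5)), 4).
Decompose pair/2: A = op(op(b, b), op(5, 5)),  4 = 4.
Bind A := op(op(b, b), op(5, 5)); no other remaining equation mentions A.
Delete trivial equation 4 = 4.
Applying the MGU to either side gives pair(g(op(zero, 5)), pair(op(op(b, b), op(5, 5)), 4)).

pair(g(op(zero, 5)), pair(op(op(b, b), op(5, 5)), 4))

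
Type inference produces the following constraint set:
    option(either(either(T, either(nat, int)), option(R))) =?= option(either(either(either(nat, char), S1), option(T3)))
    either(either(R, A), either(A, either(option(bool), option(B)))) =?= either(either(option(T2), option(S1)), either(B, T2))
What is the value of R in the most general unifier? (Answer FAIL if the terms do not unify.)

option(either(option(bool), option(option(either(nat, int)))))

Decompose option/1: either(either(T, either(nat, int)), option(R)) =?= either(either(either(nat, char), S1), option(T3)).
Decompose either/2: either(T, either(nat, int)) =?= either(either(nat, char), S1),  option(R) =?= option(T3).
Decompose either/2: T =?= either(nat, char),  either(nat, int) =?= S1.
Bind T := either(nat, char); no other remaining equation mentions T.
Bind S1 := either(nat, int); substituting into the one remaining equation that mentions S1 gives: either(either(R, A), either(A, either(option(bool), option(B)))) =?= either(either(option(T2), option(either(nat, int))), either(B, T2)).
Decompose option/1: R =?= T3.
Bind R := T3; substituting into the remaining equation gives: either(either(T3, A), either(A, either(option(bool), option(B)))) =?= either(either(option(T2), option(either(nat, int))), either(B, T2)).
Decompose either/2: either(T3, A) =?= either(option(T2), option(either(nat, int))),  either(A, either(option(bool), option(B))) =?= either(B, T2).
Decompose either/2: T3 =?= option(T2),  A =?= option(either(nat, int)).
Bind T3 := option(T2); no other remaining equation mentions T3. Substituting into the earlier binding gives R := option(T2).
Bind A := option(either(nat, int)); substituting into the remaining equation gives: either(option(either(nat, int)), either(option(bool), option(B))) =?= either(B, T2).
Decompose either/2: option(either(nat, int)) =?= B,  either(option(bool), option(B)) =?= T2.
Bind B := option(either(nat, int)); substituting into the remaining equation gives: either(option(bool), option(option(either(nat, int)))) =?= T2.
Bind T2 := either(option(bool), option(option(either(nat, int)))). Substituting into the earlier bindings gives R := option(either(option(bool), option(option(either(nat, int))))), T3 := option(either(option(bool), option(option(either(nat, int))))).
MGU = { T := either(nat, char), S1 := either(nat, int), R := option(either(option(bool), option(option(either(nat, int))))), T3 := option(either(option(bool), option(option(either(nat, int))))), A := option(either(nat, int)), B := option(either(nat, int)), T2 := either(option(bool), option(option(either(nat, int)))) }, so R := option(either(option(bool), option(option(either(nat, int))))).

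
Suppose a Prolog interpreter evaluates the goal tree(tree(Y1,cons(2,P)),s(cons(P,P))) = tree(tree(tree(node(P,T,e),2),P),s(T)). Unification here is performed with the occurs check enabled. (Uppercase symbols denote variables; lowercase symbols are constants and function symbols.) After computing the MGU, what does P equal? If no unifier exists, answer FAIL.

Decompose tree/2: tree(Y1,cons(2,P)) = tree(tree(node(P,T,e),2),P),  s(cons(P,P)) = s(T).
Decompose tree/2: Y1 = tree(node(P,T,e),2),  cons(2,P) = P.
Bind Y1 := tree(node(P,T,e),2); no other remaining equation mentions Y1.
Occurs check fails: P occurs in cons(2,P); the equation P = cons(2,P) has no finite solution.

FAIL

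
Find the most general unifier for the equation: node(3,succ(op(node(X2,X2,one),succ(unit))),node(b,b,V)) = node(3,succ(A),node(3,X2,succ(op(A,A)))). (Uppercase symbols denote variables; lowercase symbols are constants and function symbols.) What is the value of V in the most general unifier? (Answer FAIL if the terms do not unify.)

FAIL

Decompose node/3: 3 = 3,  succ(op(node(X2,X2,one),succ(unit))) = succ(A),  node(b,b,V) = node(3,X2,succ(op(A,A))).
Delete trivial equation 3 = 3.
Decompose succ/1: op(node(X2,X2,one),succ(unit)) = A.
Bind A := op(node(X2,X2,one),succ(unit)); substituting into the remaining equation gives: node(b,b,V) = node(3,X2,succ(op(op(node(X2,X2,one),succ(unit)),op(node(X2,X2,one),succ(unit))))).
Decompose node/3: b = 3,  b = X2,  V = succ(op(op(node(X2,X2,one),succ(unit)),op(node(X2,X2,one),succ(unit)))).
Clash: constants b and 3 differ; no unifier exists.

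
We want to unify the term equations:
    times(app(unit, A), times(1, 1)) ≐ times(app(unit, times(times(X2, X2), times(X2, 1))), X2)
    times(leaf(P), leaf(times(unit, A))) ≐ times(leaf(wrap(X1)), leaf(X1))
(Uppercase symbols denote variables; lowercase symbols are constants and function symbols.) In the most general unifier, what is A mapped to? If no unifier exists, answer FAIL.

times(times(times(1, 1), times(1, 1)), times(times(1, 1), 1))

Decompose times/2: app(unit, A) ≐ app(unit, times(times(X2, X2), times(X2, 1))),  times(1, 1) ≐ X2.
Decompose app/2: unit ≐ unit,  A ≐ times(times(X2, X2), times(X2, 1)).
Delete trivial equation unit ≐ unit.
Bind A := times(times(X2, X2), times(X2, 1)); substituting into the one remaining equation that mentions A gives: times(leaf(P), leaf(times(unit, times(times(X2, X2), times(X2, 1))))) ≐ times(leaf(wrap(X1)), leaf(X1)).
Bind X2 := times(1, 1); substituting into the remaining equation gives: times(leaf(P), leaf(times(unit, times(times(times(1, 1), times(1, 1)), times(times(1, 1), 1))))) ≐ times(leaf(wrap(X1)), leaf(X1)). Substituting into the earlier binding gives A := times(times(times(1, 1), times(1, 1)), times(times(1, 1), 1)).
Decompose times/2: leaf(P) ≐ leaf(wrap(X1)),  leaf(times(unit, times(times(times(1, 1), times(1, 1)), times(times(1, 1), 1)))) ≐ leaf(X1).
Decompose leaf/1: P ≐ wrap(X1).
Bind P := wrap(X1); no other remaining equation mentions P.
Decompose leaf/1: times(unit, times(times(times(1, 1), times(1, 1)), times(times(1, 1), 1))) ≐ X1.
Bind X1 := times(unit, times(times(times(1, 1), times(1, 1)), times(times(1, 1), 1))). Substituting into the earlier binding gives P := wrap(times(unit, times(times(times(1, 1), times(1, 1)), times(times(1, 1), 1)))).
MGU = { A := times(times(times(1, 1), times(1, 1)), times(times(1, 1), 1)), X2 := times(1, 1), P := wrap(times(unit, times(times(times(1, 1), times(1, 1)), times(times(1, 1), 1)))), X1 := times(unit, times(times(times(1, 1), times(1, 1)), times(times(1, 1), 1))) }, so A := times(times(times(1, 1), times(1, 1)), times(times(1, 1), 1)).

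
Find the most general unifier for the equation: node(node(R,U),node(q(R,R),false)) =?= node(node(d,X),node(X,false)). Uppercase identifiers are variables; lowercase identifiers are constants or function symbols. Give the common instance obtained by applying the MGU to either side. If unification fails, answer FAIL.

Decompose node/2: node(R,U) =?= node(d,X),  node(q(R,R),false) =?= node(X,false).
Decompose node/2: R =?= d,  U =?= X.
Bind R := d; substituting into the one remaining equation that mentions R gives: node(q(d,d),false) =?= node(X,false).
Bind U := X; no other remaining equation mentions U.
Decompose node/2: q(d,d) =?= X,  false =?= false.
Bind X := q(d,d); no other remaining equation mentions X. Substituting into the earlier binding gives U := q(d,d).
Delete trivial equation false =?= false.
Applying the MGU to either side gives node(node(d,q(d,d)),node(q(d,d),false)).

node(node(d,q(d,d)),node(q(d,d),false))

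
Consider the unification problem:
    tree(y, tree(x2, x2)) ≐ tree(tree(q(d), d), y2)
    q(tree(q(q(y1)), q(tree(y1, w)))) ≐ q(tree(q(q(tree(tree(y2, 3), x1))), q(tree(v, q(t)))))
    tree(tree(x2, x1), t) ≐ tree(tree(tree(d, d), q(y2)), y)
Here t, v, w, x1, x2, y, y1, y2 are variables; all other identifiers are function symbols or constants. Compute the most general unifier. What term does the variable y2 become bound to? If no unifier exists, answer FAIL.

Decompose tree/2: y ≐ tree(q(d), d),  tree(x2, x2) ≐ y2.
Bind y := tree(q(d), d); substituting into the one remaining equation that mentions y gives: tree(tree(x2, x1), t) ≐ tree(tree(tree(d, d), q(y2)), tree(q(d), d)).
Bind y2 := tree(x2, x2); substituting into the remaining equations gives: q(tree(q(q(y1)), q(tree(y1, w)))) ≐ q(tree(q(q(tree(tree(tree(x2, x2), 3), x1))), q(tree(v, q(t))))),  tree(tree(x2, x1), t) ≐ tree(tree(tree(d, d), q(tree(x2, x2))), tree(q(d), d)).
Decompose q/1: tree(q(q(y1)), q(tree(y1, w))) ≐ tree(q(q(tree(tree(tree(x2, x2), 3), x1))), q(tree(v, q(t)))).
Decompose tree/2: q(q(y1)) ≐ q(q(tree(tree(tree(x2, x2), 3), x1))),  q(tree(y1, w)) ≐ q(tree(v, q(t))).
Decompose q/1: q(y1) ≐ q(tree(tree(tree(x2, x2), 3), x1)).
Decompose q/1: y1 ≐ tree(tree(tree(x2, x2), 3), x1).
Bind y1 := tree(tree(tree(x2, x2), 3), x1); substituting into the one remaining equation that mentions y1 gives: q(tree(tree(tree(tree(x2, x2), 3), x1), w)) ≐ q(tree(v, q(t))).
Decompose q/1: tree(tree(tree(tree(x2, x2), 3), x1), w) ≐ tree(v, q(t)).
Decompose tree/2: tree(tree(tree(x2, x2), 3), x1) ≐ v,  w ≐ q(t).
Bind v := tree(tree(tree(x2, x2), 3), x1); no other remaining equation mentions v.
Bind w := q(t); no other remaining equation mentions w.
Decompose tree/2: tree(x2, x1) ≐ tree(tree(d, d), q(tree(x2, x2))),  t ≐ tree(q(d), d).
Decompose tree/2: x2 ≐ tree(d, d),  x1 ≐ q(tree(x2, x2)).
Bind x2 := tree(d, d); substituting into the one remaining equation that mentions x2 gives: x1 ≐ q(tree(tree(d, d), tree(d, d))). Substituting into the earlier bindings gives y2 := tree(tree(d, d), tree(d, d)), y1 := tree(tree(tree(tree(d, d), tree(d, d)), 3), x1), v := tree(tree(tree(tree(d, d), tree(d, d)), 3), x1).
Bind x1 := q(tree(tree(d, d), tree(d, d))); no other remaining equation mentions x1. Substituting into the earlier bindings gives y1 := tree(tree(tree(tree(d, d), tree(d, d)), 3), q(tree(tree(d, d), tree(d, d)))), v := tree(tree(tree(tree(d, d), tree(d, d)), 3), q(tree(tree(d, d), tree(d, d)))).
Bind t := tree(q(d), d). Substituting into the earlier binding gives w := q(tree(q(d), d)).
MGU = { y := tree(q(d), d), y2 := tree(tree(d, d), tree(d, d)), y1 := tree(tree(tree(tree(d, d), tree(d, d)), 3), q(tree(tree(d, d), tree(d, d)))), v := tree(tree(tree(tree(d, d), tree(d, d)), 3), q(tree(tree(d, d), tree(d, d)))), w := q(tree(q(d), d)), x2 := tree(d, d), x1 := q(tree(tree(d, d), tree(d, d))), t := tree(q(d), d) }, so y2 := tree(tree(d, d), tree(d, d)).

tree(tree(d, d), tree(d, d))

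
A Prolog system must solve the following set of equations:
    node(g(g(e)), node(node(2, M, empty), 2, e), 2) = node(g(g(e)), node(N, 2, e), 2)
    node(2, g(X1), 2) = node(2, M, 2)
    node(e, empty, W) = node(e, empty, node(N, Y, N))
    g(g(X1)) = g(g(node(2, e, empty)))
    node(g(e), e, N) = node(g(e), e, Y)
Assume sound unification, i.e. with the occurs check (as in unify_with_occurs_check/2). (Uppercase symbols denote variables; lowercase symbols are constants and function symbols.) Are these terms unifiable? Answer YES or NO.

Decompose node/3: g(g(e)) = g(g(e)),  node(node(2, M, empty), 2, e) = node(N, 2, e),  2 = 2.
Delete trivial equation g(g(e)) = g(g(e)).
Decompose node/3: node(2, M, empty) = N,  2 = 2,  e = e.
Bind N := node(2, M, empty); substituting into the 2 remaining equations that mention N gives: node(e, empty, W) = node(e, empty, node(node(2, M, empty), Y, node(2, M, empty))),  node(g(e), e, node(2, M, empty)) = node(g(e), e, Y).
Delete trivial equation 2 = 2.
Delete trivial equation e = e.
Delete trivial equation 2 = 2.
Decompose node/3: 2 = 2,  g(X1) = M,  2 = 2.
Delete trivial equation 2 = 2.
Bind M := g(X1); substituting into the 2 remaining equations that mention M gives: node(e, empty, W) = node(e, empty, node(node(2, g(X1), empty), Y, node(2, g(X1), empty))),  node(g(e), e, node(2, g(X1), empty)) = node(g(e), e, Y). Substituting into the earlier binding gives N := node(2, g(X1), empty).
Delete trivial equation 2 = 2.
Decompose node/3: e = e,  empty = empty,  W = node(node(2, g(X1), empty), Y, node(2, g(X1), empty)).
Delete trivial equation e = e.
Delete trivial equation empty = empty.
Bind W := node(node(2, g(X1), empty), Y, node(2, g(X1), empty)); no other remaining equation mentions W.
Decompose g/1: g(X1) = g(node(2, e, empty)).
Decompose g/1: X1 = node(2, e, empty).
Bind X1 := node(2, e, empty); substituting into the remaining equation gives: node(g(e), e, node(2, g(node(2, e, empty)), empty)) = node(g(e), e, Y). Substituting into the earlier bindings gives N := node(2, g(node(2, e, empty)), empty), M := g(node(2, e, empty)), W := node(node(2, g(node(2, e, empty)), empty), Y, node(2, g(node(2, e, empty)), empty)).
Decompose node/3: g(e) = g(e),  e = e,  node(2, g(node(2, e, empty)), empty) = Y.
Delete trivial equation g(e) = g(e).
Delete trivial equation e = e.
Bind Y := node(2, g(node(2, e, empty)), empty). Substituting into the earlier binding gives W := node(node(2, g(node(2, e, empty)), empty), node(2, g(node(2, e, empty)), empty), node(2, g(node(2, e, empty)), empty)).
No equations remain and no clash or occurs-check failure arose, so a unifier exists.

YES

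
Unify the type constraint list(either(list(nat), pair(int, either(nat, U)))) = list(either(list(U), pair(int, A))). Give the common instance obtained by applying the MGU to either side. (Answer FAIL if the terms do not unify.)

list(either(list(nat), pair(int, either(nat, nat))))

Decompose list/1: either(list(nat), pair(int, either(nat, U))) = either(list(U), pair(int, A)).
Decompose either/2: list(nat) = list(U),  pair(int, either(nat, U)) = pair(int, A).
Decompose list/1: nat = U.
Bind U := nat; substituting into the remaining equation gives: pair(int, either(nat, nat)) = pair(int, A).
Decompose pair/2: int = int,  either(nat, nat) = A.
Delete trivial equation int = int.
Bind A := either(nat, nat).
Applying the MGU to either side gives list(either(list(nat), pair(int, either(nat, nat)))).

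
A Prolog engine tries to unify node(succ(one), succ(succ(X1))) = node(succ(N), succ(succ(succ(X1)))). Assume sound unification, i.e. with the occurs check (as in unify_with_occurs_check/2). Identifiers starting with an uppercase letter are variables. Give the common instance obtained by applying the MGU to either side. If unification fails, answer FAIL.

FAIL

Decompose node/2: succ(one) = succ(N),  succ(succ(X1)) = succ(succ(succ(X1))).
Decompose succ/1: one = N.
Bind N := one; no other remaining equation mentions N.
Decompose succ/1: succ(X1) = succ(succ(X1)).
Decompose succ/1: X1 = succ(X1).
Occurs check fails: X1 occurs in succ(X1); the equation X1 = succ(X1) has no finite solution.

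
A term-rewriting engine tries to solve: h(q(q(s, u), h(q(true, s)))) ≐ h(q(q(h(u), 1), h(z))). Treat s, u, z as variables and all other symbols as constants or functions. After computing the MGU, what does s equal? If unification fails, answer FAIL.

Decompose h/1: q(q(s, u), h(q(true, s))) ≐ q(q(h(u), 1), h(z)).
Decompose q/2: q(s, u) ≐ q(h(u), 1),  h(q(true, s)) ≐ h(z).
Decompose q/2: s ≐ h(u),  u ≐ 1.
Bind s := h(u); substituting into the one remaining equation that mentions s gives: h(q(true, h(u))) ≐ h(z).
Bind u := 1; substituting into the remaining equation gives: h(q(true, h(1))) ≐ h(z). Substituting into the earlier binding gives s := h(1).
Decompose h/1: q(true, h(1)) ≐ z.
Bind z := q(true, h(1)).
MGU = { s -> h(1), u -> 1, z -> q(true, h(1)) }, so s -> h(1).

h(1)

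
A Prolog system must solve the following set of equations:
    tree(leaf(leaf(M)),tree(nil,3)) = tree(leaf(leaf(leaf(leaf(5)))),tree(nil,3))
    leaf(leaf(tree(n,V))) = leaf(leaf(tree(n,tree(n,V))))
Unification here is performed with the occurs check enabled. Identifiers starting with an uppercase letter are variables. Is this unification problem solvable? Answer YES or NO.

NO

Decompose tree/2: leaf(leaf(M)) = leaf(leaf(leaf(leaf(5)))),  tree(nil,3) = tree(nil,3).
Decompose leaf/1: leaf(M) = leaf(leaf(leaf(5))).
Decompose leaf/1: M = leaf(leaf(5)).
Bind M := leaf(leaf(5)); no other remaining equation mentions M.
Delete trivial equation tree(nil,3) = tree(nil,3).
Decompose leaf/1: leaf(tree(n,V)) = leaf(tree(n,tree(n,V))).
Decompose leaf/1: tree(n,V) = tree(n,tree(n,V)).
Decompose tree/2: n = n,  V = tree(n,V).
Delete trivial equation n = n.
Occurs check fails: V occurs in tree(n,V); the equation V = tree(n,V) has no finite solution.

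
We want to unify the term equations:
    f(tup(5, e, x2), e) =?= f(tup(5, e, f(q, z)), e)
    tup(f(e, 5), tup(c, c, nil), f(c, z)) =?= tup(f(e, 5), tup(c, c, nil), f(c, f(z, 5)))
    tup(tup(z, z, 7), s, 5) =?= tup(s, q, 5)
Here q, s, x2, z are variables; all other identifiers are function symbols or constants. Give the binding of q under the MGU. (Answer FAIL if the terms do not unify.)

FAIL

Decompose f/2: tup(5, e, x2) =?= tup(5, e, f(q, z)),  e =?= e.
Decompose tup/3: 5 =?= 5,  e =?= e,  x2 =?= f(q, z).
Delete trivial equation 5 =?= 5.
Delete trivial equation e =?= e.
Bind x2 := f(q, z); no other remaining equation mentions x2.
Delete trivial equation e =?= e.
Decompose tup/3: f(e, 5) =?= f(e, 5),  tup(c, c, nil) =?= tup(c, c, nil),  f(c, z) =?= f(c, f(z, 5)).
Delete trivial equation f(e, 5) =?= f(e, 5).
Delete trivial equation tup(c, c, nil) =?= tup(c, c, nil).
Decompose f/2: c =?= c,  z =?= f(z, 5).
Delete trivial equation c =?= c.
Occurs check fails: z occurs in f(z, 5); the equation z =?= f(z, 5) has no finite solution.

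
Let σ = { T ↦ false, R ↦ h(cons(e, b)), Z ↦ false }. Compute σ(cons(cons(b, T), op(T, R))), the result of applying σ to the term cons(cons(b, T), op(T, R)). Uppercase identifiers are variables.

Replace each occurrence of T with false.
Replace each occurrence of R with h(cons(e, b)).
Result: cons(cons(b, false), op(false, h(cons(e, b)))).

cons(cons(b, false), op(false, h(cons(e, b))))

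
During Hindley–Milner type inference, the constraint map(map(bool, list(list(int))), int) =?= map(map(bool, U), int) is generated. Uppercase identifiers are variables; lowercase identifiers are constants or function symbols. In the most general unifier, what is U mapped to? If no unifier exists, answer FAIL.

list(list(int))

Decompose map/2: map(bool, list(list(int))) =?= map(bool, U),  int =?= int.
Decompose map/2: bool =?= bool,  list(list(int)) =?= U.
Delete trivial equation bool =?= bool.
Bind U := list(list(int)); no other remaining equation mentions U.
Delete trivial equation int =?= int.
MGU = { U -> list(list(int)) }, so U -> list(list(int)).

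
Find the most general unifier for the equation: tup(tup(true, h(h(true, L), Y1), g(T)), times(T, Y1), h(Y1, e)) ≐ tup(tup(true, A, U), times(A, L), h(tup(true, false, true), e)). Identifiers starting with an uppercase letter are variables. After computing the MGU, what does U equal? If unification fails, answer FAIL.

g(h(h(true, tup(true, false, true)), tup(true, false, true)))

Decompose tup/3: tup(true, h(h(true, L), Y1), g(T)) ≐ tup(true, A, U),  times(T, Y1) ≐ times(A, L),  h(Y1, e) ≐ h(tup(true, false, true), e).
Decompose tup/3: true ≐ true,  h(h(true, L), Y1) ≐ A,  g(T) ≐ U.
Delete trivial equation true ≐ true.
Bind A := h(h(true, L), Y1); substituting into the one remaining equation that mentions A gives: times(T, Y1) ≐ times(h(h(true, L), Y1), L).
Bind U := g(T); no other remaining equation mentions U.
Decompose times/2: T ≐ h(h(true, L), Y1),  Y1 ≐ L.
Bind T := h(h(true, L), Y1); no other remaining equation mentions T. Substituting into the earlier binding gives U := g(h(h(true, L), Y1)).
Bind Y1 := L; substituting into the remaining equation gives: h(L, e) ≐ h(tup(true, false, true), e). Substituting into the earlier bindings gives A := h(h(true, L), L), U := g(h(h(true, L), L)), T := h(h(true, L), L).
Decompose h/2: L ≐ tup(true, false, true),  e ≐ e.
Bind L := tup(true, false, true); no other remaining equation mentions L. Substituting into the earlier bindings gives A := h(h(true, tup(true, false, true)), tup(true, false, true)), U := g(h(h(true, tup(true, false, true)), tup(true, false, true))), T := h(h(true, tup(true, false, true)), tup(true, false, true)), Y1 := tup(true, false, true).
Delete trivial equation e ≐ e.
MGU = { A := h(h(true, tup(true, false, true)), tup(true, false, true)), U := g(h(h(true, tup(true, false, true)), tup(true, false, true))), T := h(h(true, tup(true, false, true)), tup(true, false, true)), Y1 := tup(true, false, true), L := tup(true, false, true) }, so U := g(h(h(true, tup(true, false, true)), tup(true, false, true))).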